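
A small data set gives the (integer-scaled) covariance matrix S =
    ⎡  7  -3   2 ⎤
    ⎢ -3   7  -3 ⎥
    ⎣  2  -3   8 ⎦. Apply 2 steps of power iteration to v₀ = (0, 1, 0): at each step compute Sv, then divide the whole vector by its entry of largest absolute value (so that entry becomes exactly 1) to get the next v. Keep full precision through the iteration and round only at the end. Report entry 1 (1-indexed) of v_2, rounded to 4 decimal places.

Sv0 = (-3.00000, 7.00000, -3.00000); divide by 7.00000 → v1 = (-0.42857, 1.00000, -0.42857)
Sv1 = (-6.85714, 9.57143, -7.28571); divide by 9.57143 → v2 = (-0.71642, 1.00000, -0.76119)
Requested entry of v2: -48/67 = -0.7164

-0.7164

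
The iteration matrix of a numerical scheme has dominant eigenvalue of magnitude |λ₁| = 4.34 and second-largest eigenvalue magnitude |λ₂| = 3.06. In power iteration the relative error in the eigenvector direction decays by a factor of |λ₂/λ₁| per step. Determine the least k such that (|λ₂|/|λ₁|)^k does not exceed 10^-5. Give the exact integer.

33

|λ₂/λ₁| = 3.06/4.34 = 0.70507
Need k ≥ ln(10^-5) / ln(0.70507) = -11.5129 / -0.3495 ≈ 32.945
Smallest integer k satisfying the bound: 33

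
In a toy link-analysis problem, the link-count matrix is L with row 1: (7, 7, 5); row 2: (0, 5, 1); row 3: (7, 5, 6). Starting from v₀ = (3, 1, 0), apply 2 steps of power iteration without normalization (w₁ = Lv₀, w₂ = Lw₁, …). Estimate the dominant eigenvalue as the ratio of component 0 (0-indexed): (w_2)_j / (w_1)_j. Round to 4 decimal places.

w1 = Lv₀ = (28, 5, 26)
w2 = Lw1 = (361, 51, 377)
Ratio at component: 361 / 28 = 12.8929

λ ≈ 12.8929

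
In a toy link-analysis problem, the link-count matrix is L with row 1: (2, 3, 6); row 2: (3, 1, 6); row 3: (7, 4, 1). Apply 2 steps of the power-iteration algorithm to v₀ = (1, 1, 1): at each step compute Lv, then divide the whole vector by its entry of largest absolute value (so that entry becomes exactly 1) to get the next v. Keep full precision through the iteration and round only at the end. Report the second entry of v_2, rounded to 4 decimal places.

Lv0 = (11.00000, 10.00000, 12.00000); divide by 12.00000 → v1 = (0.91667, 0.83333, 1.00000)
Lv1 = (10.33333, 9.58333, 10.75000); divide by 10.75000 → v2 = (0.96124, 0.89147, 1.00000)
Requested entry of v2: 115/129 = 0.8915

0.8915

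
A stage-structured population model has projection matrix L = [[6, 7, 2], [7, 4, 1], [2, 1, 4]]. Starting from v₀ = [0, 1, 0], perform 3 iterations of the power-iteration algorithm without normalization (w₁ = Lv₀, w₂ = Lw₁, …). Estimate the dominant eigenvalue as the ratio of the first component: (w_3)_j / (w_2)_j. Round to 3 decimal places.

13.028

w1 = Lv₀ = (6·0 + 7·1 + 2·0; 7·0 + 4·1 + 1·0; 2·0 + 1·1 + 4·0) = (7, 4, 1)
w2 = Lw1 = (6·7 + 7·4 + 2·1; 7·7 + 4·4 + 1·1; 2·7 + 1·4 + 4·1) = (72, 66, 22)
w3 = Lw2 = (938, 790, 298)
Ratio at component: 938 / 72 = 13.028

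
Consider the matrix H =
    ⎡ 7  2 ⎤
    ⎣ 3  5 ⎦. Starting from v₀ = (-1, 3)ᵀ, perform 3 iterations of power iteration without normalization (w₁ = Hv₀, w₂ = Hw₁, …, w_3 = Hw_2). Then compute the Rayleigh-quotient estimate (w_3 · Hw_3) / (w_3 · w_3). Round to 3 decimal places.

7.991

w1 = Hv₀ = (7·(-1) + 2·3; 3·(-1) + 5·3) = (-1, 12)
w2 = Hw1 = (7·(-1) + 2·12; 3·(-1) + 5·12) = (17, 57)
w3 = Hw2 = (233, 336)
Hw3 = (2303, 2379)
w3·Hw3 = 233·2303 + 336·2379 = 1335943; w3·w3 = 233·233 + 336·336 = 167185
λ ≈ 1335943/167185 = 7.991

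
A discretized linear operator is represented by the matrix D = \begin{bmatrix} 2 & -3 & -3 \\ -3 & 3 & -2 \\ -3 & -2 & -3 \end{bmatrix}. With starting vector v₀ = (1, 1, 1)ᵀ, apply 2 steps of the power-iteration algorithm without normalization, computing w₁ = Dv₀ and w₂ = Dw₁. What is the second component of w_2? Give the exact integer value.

w1 = Dv₀ = (-4, -2, -8)
w2 = Dw1 = (22, 22, 40)
The requested component of w2 is 22.

22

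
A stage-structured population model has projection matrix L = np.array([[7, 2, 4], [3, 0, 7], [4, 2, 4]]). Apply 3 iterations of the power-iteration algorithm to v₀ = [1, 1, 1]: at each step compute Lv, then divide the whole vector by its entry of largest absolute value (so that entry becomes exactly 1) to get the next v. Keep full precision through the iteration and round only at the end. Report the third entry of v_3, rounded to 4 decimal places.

0.7371

Lv0 = (13.00000, 10.00000, 10.00000); divide by 13.00000 → v1 = (1.00000, 0.76923, 0.76923)
Lv1 = (11.61538, 8.38462, 8.61538); divide by 11.61538 → v2 = (1.00000, 0.72185, 0.74172)
Lv2 = (11.41060, 8.19205, 8.41060); divide by 11.41060 → v3 = (1.00000, 0.71793, 0.73709)
Requested entry of v3: 1270/1723 = 0.7371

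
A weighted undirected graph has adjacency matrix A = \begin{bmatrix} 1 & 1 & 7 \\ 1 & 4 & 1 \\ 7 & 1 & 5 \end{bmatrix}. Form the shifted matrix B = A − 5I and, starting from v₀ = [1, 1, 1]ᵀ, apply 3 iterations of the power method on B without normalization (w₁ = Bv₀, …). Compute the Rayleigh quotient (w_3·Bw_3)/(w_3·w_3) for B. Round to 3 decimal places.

2.492

B = A − 5I has rows (-4, 1, 7); (1, -1, 1); (7, 1, 0)
w1 = Bv₀ = ((-4)·1 + 1·1 + 7·1; 1·1 + (-1)·1 + 1·1; 7·1 + 1·1 + 0·1) = (4, 1, 8)
w2 = Bw1 = ((-4)·4 + 1·1 + 7·8; 1·4 + (-1)·1 + 1·8; 7·4 + 1·1 + 0·8) = (41, 11, 29)
w3 = Bw2 = (50, 59, 298)
Bw3 = (1945, 289, 409)
w3·Bw3 = 236183; w3·w3 = 94785; μ ≈ 236183/94785 = 2.492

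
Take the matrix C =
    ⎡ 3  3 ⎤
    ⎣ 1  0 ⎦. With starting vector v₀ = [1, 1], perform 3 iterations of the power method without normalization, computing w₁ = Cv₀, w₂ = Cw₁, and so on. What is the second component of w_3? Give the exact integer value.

21

w1 = Cv₀ = (6, 1)
w2 = Cw1 = (21, 6)
w3 = Cw2 = (81, 21)
The requested component of w3 is 21.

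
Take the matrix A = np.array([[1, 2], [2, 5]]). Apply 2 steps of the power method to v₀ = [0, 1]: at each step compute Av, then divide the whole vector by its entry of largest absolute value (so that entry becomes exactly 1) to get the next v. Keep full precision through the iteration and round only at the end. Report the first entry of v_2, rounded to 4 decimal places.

0.4138

Av0 = (2.00000, 5.00000); divide by 5.00000 → v1 = (0.40000, 1.00000)
Av1 = (2.40000, 5.80000); divide by 5.80000 → v2 = (0.41379, 1.00000)
Requested entry of v2: 12/29 = 0.4138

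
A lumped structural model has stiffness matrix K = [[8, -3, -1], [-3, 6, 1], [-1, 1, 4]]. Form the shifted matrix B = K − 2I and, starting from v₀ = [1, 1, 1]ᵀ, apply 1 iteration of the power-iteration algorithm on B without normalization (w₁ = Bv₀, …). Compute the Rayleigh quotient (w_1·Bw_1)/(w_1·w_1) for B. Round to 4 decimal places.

B = K − 2I has rows (6, -3, -1); (-3, 4, 1); (-1, 1, 2)
w1 = Bv₀ = (6·1 + (-3)·1 + (-1)·1; (-3)·1 + 4·1 + 1·1; (-1)·1 + 1·1 + 2·1) = (2, 2, 2)
Bw1 = (4, 4, 4)
w1·Bw1 = 24; w1·w1 = 12; μ ≈ 24/12 = 2.0000

2.0000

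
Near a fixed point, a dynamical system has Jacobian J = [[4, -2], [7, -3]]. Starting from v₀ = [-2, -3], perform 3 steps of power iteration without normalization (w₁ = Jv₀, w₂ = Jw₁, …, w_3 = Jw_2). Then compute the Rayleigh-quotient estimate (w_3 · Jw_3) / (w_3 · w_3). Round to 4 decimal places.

λ ≈ 0.7070

w1 = Jv₀ = (-2, -5)
w2 = Jw1 = (2, 1)
w3 = Jw2 = (6, 11)
Jw3 = (2, 9)
w3·Jw3 = 6·2 + 11·9 = 111; w3·w3 = 6·6 + 11·11 = 157
λ ≈ 111/157 = 0.7070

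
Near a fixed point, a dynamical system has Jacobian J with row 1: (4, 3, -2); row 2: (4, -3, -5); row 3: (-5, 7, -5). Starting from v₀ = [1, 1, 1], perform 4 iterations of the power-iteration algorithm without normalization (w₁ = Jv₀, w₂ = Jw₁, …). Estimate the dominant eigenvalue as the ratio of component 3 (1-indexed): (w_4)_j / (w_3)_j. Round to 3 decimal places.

w1 = Jv₀ = (4·1 + 3·1 + (-2)·1; 4·1 + (-3)·1 + (-5)·1; (-5)·1 + 7·1 + (-5)·1) = (5, -4, -3)
w2 = Jw1 = (4·5 + 3·(-4) + (-2)·(-3); 4·5 + (-3)·(-4) + (-5)·(-3); (-5)·5 + 7·(-4) + (-5)·(-3)) = (14, 47, -38)
w3 = Jw2 = (273, 105, 449)
w4 = Jw3 = (509, -1468, -2875)
Ratio at component: -2875 / 449 = -6.403

-6.403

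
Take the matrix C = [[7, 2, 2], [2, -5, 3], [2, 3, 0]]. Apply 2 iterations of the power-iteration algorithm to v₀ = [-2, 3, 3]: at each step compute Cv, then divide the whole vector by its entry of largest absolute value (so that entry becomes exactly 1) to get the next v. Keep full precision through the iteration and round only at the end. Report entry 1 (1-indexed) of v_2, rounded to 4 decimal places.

Cv0 = (-2.00000, -10.00000, 5.00000); divide by -10.00000 → v1 = (0.20000, 1.00000, -0.50000)
Cv1 = (2.40000, -6.10000, 3.40000); divide by -6.10000 → v2 = (-0.39344, 1.00000, -0.55738)
Requested entry of v2: -24/61 = -0.3934

-0.3934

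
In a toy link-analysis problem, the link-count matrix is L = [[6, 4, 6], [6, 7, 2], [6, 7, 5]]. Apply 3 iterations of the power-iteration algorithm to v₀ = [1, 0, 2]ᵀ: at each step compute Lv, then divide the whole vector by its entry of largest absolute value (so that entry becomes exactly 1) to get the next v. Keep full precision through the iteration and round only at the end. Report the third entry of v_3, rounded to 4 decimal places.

Lv0 = (18.00000, 10.00000, 16.00000); divide by 18.00000 → v1 = (1.00000, 0.55556, 0.88889)
Lv1 = (13.55556, 11.66667, 14.33333); divide by 14.33333 → v2 = (0.94574, 0.81395, 1.00000)
Lv2 = (14.93023, 13.37209, 16.37209); divide by 16.37209 → v3 = (0.91193, 0.81676, 1.00000)
Requested entry of v3: 4224/4224 = 1.0000

1.0000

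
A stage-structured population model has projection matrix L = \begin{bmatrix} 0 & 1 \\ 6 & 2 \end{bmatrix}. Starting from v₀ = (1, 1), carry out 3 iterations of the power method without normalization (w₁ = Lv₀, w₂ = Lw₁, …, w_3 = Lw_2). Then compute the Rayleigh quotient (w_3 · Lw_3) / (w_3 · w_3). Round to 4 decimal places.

3.4752

w1 = Lv₀ = (1, 8)
w2 = Lw1 = (8, 22)
w3 = Lw2 = (22, 92)
Lw3 = (92, 316)
w3·Lw3 = 22·92 + 92·316 = 31096; w3·w3 = 22·22 + 92·92 = 8948
λ ≈ 31096/8948 = 3.4752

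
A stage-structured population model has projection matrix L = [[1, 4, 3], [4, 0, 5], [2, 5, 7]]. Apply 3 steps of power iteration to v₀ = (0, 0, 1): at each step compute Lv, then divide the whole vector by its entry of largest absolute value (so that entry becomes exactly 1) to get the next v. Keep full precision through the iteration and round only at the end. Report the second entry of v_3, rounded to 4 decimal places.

0.6523

Lv0 = (3.00000, 5.00000, 7.00000); divide by 7.00000 → v1 = (0.42857, 0.71429, 1.00000)
Lv1 = (6.28571, 6.71429, 11.42857); divide by 11.42857 → v2 = (0.55000, 0.58750, 1.00000)
Lv2 = (5.90000, 7.20000, 11.03750); divide by 11.03750 → v3 = (0.53454, 0.65232, 1.00000)
Requested entry of v3: 576/883 = 0.6523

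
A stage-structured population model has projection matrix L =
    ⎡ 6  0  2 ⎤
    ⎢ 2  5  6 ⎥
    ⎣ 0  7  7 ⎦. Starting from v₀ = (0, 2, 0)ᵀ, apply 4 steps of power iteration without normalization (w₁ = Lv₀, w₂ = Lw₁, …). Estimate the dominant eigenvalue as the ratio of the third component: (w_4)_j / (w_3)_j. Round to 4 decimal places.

w1 = Lv₀ = (6·0 + 0·2 + 2·0; 2·0 + 5·2 + 6·0; 0·0 + 7·2 + 7·0) = (0, 10, 14)
w2 = Lw1 = (6·0 + 0·10 + 2·14; 2·0 + 5·10 + 6·14; 0·0 + 7·10 + 7·14) = (28, 134, 168)
w3 = Lw2 = (504, 1734, 2114)
w4 = Lw3 = (7252, 22362, 26936)
Ratio at component: 26936 / 2114 = 12.7417

12.7417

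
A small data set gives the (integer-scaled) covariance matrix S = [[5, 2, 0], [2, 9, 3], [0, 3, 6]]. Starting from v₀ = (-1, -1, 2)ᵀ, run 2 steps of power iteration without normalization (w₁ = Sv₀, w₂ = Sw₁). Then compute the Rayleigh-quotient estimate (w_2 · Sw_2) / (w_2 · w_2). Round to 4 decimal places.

λ ≈ 5.8510

w1 = Sv₀ = (-7, -5, 9)
w2 = Sw1 = (-45, -32, 39)
Sw2 = (-289, -261, 138)
w2·Sw2 = (-45)·(-289) + (-32)·(-261) + 39·138 = 26739; w2·w2 = (-45)·(-45) + (-32)·(-32) + 39·39 = 4570
λ ≈ 26739/4570 = 5.8510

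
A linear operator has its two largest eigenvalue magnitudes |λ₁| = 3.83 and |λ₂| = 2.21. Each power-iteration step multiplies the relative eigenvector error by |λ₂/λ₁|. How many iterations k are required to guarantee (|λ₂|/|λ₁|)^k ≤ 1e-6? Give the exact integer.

|λ₂/λ₁| = 2.21/3.83 = 0.57702
Need k ≥ ln(1e-6) / ln(0.57702) = -13.8155 / -0.5499 ≈ 25.125
Smallest integer k satisfying the bound: 26

26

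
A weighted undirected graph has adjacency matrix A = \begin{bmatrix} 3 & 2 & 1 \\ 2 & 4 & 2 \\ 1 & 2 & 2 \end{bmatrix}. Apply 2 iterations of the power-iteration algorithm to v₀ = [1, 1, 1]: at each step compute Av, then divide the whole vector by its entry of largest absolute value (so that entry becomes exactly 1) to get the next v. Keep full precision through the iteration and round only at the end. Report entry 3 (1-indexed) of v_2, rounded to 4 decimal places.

0.5926

Av0 = (6.00000, 8.00000, 5.00000); divide by 8.00000 → v1 = (0.75000, 1.00000, 0.62500)
Av1 = (4.87500, 6.75000, 4.00000); divide by 6.75000 → v2 = (0.72222, 1.00000, 0.59259)
Requested entry of v2: 32/54 = 0.5926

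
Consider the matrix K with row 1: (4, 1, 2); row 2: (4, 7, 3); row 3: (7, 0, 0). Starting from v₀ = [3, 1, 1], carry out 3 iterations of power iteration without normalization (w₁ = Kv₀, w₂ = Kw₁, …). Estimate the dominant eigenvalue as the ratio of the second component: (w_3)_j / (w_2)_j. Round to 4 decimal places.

λ ≈ 9.9278

w1 = Kv₀ = (15, 22, 21)
w2 = Kw1 = (124, 277, 105)
w3 = Kw2 = (983, 2750, 868)
Ratio at component: 2750 / 277 = 9.9278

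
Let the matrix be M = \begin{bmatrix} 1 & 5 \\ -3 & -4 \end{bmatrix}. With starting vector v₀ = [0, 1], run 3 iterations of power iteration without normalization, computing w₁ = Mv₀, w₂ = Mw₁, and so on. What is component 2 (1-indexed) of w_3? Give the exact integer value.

w1 = Mv₀ = (5, -4)
w2 = Mw1 = (-15, 1)
w3 = Mw2 = (-10, 41)
The requested component of w3 is 41.

41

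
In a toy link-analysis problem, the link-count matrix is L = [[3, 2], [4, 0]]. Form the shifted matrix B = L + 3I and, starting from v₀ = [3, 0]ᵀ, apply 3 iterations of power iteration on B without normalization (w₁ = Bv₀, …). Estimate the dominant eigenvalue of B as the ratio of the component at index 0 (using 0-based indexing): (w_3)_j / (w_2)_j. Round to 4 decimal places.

B = L + 3I has rows (6, 2); (4, 3)
w1 = Bv₀ = (6·3 + 2·0; 4·3 + 3·0) = (18, 12)
w2 = Bw1 = (6·18 + 2·12; 4·18 + 3·12) = (132, 108)
w3 = Bw2 = (1008, 852)
Ratio: 1008/132 = 7.6364

7.6364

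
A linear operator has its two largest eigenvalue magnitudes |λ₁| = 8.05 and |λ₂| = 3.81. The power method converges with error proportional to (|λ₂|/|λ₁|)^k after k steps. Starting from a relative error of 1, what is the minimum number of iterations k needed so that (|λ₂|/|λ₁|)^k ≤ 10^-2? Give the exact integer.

|λ₂/λ₁| = 3.81/8.05 = 0.47329
Need k ≥ ln(10^-2) / ln(0.47329) = -4.6052 / -0.7480 ≈ 6.156
Smallest integer k satisfying the bound: 7

7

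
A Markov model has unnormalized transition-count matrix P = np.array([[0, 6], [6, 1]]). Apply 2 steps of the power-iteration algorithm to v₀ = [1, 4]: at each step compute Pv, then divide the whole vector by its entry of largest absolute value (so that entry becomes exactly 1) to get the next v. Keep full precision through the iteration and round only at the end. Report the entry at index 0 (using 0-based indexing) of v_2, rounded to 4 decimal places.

0.3896

Pv0 = (24.00000, 10.00000); divide by 24.00000 → v1 = (1.00000, 0.41667)
Pv1 = (2.50000, 6.41667); divide by 6.41667 → v2 = (0.38961, 1.00000)
Requested entry of v2: 60/154 = 0.3896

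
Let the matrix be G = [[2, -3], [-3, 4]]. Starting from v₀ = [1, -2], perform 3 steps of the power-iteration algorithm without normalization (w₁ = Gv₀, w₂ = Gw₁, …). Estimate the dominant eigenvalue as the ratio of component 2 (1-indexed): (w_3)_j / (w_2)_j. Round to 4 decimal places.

6.1618

w1 = Gv₀ = (2·1 + (-3)·(-2); (-3)·1 + 4·(-2)) = (8, -11)
w2 = Gw1 = (2·8 + (-3)·(-11); (-3)·8 + 4·(-11)) = (49, -68)
w3 = Gw2 = (302, -419)
Ratio at component: -419 / -68 = 6.1618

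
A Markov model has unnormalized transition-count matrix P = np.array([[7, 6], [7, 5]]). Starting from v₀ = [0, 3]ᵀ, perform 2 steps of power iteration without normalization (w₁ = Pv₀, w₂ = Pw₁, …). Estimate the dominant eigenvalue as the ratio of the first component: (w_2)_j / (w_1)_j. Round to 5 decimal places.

λ ≈ 12.00000

w1 = Pv₀ = (18, 15)
w2 = Pw1 = (216, 201)
Ratio at component: 216 / 18 = 12.00000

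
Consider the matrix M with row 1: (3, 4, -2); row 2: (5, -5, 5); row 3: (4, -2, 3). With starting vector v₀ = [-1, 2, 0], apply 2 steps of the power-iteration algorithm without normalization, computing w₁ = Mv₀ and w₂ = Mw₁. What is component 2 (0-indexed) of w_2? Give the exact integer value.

26

w1 = Mv₀ = (5, -15, -8)
w2 = Mw1 = (-29, 60, 26)
The requested component of w2 is 26.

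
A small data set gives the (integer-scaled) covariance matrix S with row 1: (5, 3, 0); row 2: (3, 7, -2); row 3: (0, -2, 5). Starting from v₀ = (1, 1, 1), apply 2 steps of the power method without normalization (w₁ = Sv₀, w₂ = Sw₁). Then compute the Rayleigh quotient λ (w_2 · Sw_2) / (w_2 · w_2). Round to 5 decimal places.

w1 = Sv₀ = (8, 8, 3)
w2 = Sw1 = (64, 74, -1)
Sw2 = (542, 712, -153)
w2·Sw2 = 64·542 + 74·712 + (-1)·(-153) = 87529; w2·w2 = 64·64 + 74·74 + (-1)·(-1) = 9573
λ ≈ 87529/9573 = 9.14332

λ ≈ 9.14332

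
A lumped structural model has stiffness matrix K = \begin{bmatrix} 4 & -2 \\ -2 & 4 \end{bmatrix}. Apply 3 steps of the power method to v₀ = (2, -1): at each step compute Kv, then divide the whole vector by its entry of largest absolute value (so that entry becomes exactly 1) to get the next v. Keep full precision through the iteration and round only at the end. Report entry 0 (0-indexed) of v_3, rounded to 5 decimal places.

1.00000

Kv0 = (10.000000, -8.000000); divide by 10.000000 → v1 = (1.000000, -0.800000)
Kv1 = (5.600000, -5.200000); divide by 5.600000 → v2 = (1.000000, -0.928571)
Kv2 = (5.857143, -5.714286); divide by 5.857143 → v3 = (1.000000, -0.975610)
Requested entry of v3: 328/328 = 1.00000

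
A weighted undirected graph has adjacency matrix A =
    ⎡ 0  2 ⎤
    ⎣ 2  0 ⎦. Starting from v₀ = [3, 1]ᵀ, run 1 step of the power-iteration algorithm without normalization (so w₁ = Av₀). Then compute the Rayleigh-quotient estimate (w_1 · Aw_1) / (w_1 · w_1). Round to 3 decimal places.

w1 = Av₀ = (0·3 + 2·1; 2·3 + 0·1) = (2, 6)
Aw1 = (12, 4)
w1·Aw1 = 2·12 + 6·4 = 48; w1·w1 = 2·2 + 6·6 = 40
λ ≈ 48/40 = 1.200

1.200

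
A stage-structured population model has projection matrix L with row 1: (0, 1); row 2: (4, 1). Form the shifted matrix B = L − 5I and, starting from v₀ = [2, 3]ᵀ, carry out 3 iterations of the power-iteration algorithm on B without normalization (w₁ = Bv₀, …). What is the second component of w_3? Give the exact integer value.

172

B = L − 5I has rows (-5, 1); (4, -4)
w1 = Bv₀ = (-7, -4)
w2 = Bw1 = (31, -12)
w3 = Bw2 = (-167, 172)
Requested component of w3: 172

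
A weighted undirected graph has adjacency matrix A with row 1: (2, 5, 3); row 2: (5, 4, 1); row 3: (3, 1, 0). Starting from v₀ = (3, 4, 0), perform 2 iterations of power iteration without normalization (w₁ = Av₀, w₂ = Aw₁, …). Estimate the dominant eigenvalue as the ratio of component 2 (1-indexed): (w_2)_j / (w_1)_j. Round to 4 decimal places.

w1 = Av₀ = (26, 31, 13)
w2 = Aw1 = (246, 267, 109)
Ratio at component: 267 / 31 = 8.6129

λ ≈ 8.6129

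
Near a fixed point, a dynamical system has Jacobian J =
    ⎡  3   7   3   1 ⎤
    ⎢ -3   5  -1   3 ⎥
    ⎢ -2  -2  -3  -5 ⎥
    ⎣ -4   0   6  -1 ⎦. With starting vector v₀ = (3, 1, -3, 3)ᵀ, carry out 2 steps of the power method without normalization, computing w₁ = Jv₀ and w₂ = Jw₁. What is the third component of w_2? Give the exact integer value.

171

w1 = Jv₀ = (3·3 + 7·1 + 3·(-3) + 1·3; (-3)·3 + 5·1 + (-1)·(-3) + 3·3; (-2)·3 + (-2)·1 + (-3)·(-3) + (-5)·3; (-4)·3 + 0·1 + 6·(-3) + (-1)·3) = (10, 8, -14, -33)
w2 = Jw1 = (3·10 + 7·8 + 3·(-14) + 1·(-33); (-3)·10 + 5·8 + (-1)·(-14) + 3·(-33); (-2)·10 + (-2)·8 + (-3)·(-14) + (-5)·(-33); (-4)·10 + 0·8 + 6·(-14) + (-1)·(-33)) = (11, -75, 171, -91)
The requested component of w2 is 171.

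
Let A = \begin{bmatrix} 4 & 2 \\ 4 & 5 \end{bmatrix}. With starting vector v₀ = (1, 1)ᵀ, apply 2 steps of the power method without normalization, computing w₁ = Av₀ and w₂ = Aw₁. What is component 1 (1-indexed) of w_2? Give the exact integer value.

42

w1 = Av₀ = (4·1 + 2·1; 4·1 + 5·1) = (6, 9)
w2 = Aw1 = (4·6 + 2·9; 4·6 + 5·9) = (42, 69)
The requested component of w2 is 42.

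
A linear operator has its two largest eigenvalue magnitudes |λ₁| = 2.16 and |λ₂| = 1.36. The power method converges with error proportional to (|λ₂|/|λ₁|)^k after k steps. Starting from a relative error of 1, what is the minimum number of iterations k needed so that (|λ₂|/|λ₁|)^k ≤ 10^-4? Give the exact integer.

20

|λ₂/λ₁| = 1.36/2.16 = 0.62963
Need k ≥ ln(10^-4) / ln(0.62963) = -9.2103 / -0.4626 ≈ 19.909
Smallest integer k satisfying the bound: 20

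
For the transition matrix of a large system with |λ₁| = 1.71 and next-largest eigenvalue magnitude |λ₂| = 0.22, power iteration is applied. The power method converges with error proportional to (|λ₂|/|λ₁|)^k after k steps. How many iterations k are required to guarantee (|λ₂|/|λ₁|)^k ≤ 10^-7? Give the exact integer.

|λ₂/λ₁| = 0.22/1.71 = 0.12865
Need k ≥ ln(10^-7) / ln(0.12865) = -16.1181 / -2.0506 ≈ 7.860
Smallest integer k satisfying the bound: 8

8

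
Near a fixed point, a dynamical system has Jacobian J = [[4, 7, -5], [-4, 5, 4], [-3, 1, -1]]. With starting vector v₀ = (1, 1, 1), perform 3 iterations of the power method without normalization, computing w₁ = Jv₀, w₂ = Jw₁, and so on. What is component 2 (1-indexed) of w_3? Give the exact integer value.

-391

w1 = Jv₀ = (4·1 + 7·1 + (-5)·1; (-4)·1 + 5·1 + 4·1; (-3)·1 + 1·1 + (-1)·1) = (6, 5, -3)
w2 = Jw1 = (4·6 + 7·5 + (-5)·(-3); (-4)·6 + 5·5 + 4·(-3); (-3)·6 + 1·5 + (-1)·(-3)) = (74, -11, -10)
w3 = Jw2 = (269, -391, -223)
The requested component of w3 is -391.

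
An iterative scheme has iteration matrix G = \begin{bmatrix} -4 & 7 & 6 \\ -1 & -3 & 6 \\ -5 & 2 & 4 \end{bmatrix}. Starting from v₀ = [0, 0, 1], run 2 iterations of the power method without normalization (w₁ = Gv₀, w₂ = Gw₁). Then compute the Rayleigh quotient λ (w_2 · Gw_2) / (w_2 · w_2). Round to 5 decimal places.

w1 = Gv₀ = (6, 6, 4)
w2 = Gw1 = (42, 0, -2)
Gw2 = (-180, -54, -218)
w2·Gw2 = 42·(-180) + 0·(-54) + (-2)·(-218) = -7124; w2·w2 = 42·42 + 0·0 + (-2)·(-2) = 1768
λ ≈ -7124/1768 = -4.02941

-4.02941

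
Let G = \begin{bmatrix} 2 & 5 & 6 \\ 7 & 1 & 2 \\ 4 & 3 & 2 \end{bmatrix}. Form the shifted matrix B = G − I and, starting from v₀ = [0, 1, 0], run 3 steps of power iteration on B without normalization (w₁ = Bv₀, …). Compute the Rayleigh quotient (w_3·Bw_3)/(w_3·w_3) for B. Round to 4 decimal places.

B = G − I has rows (1, 5, 6); (7, 0, 2); (4, 3, 1)
w1 = Bv₀ = (1·0 + 5·1 + 6·0; 7·0 + 0·1 + 2·0; 4·0 + 3·1 + 1·0) = (5, 0, 3)
w2 = Bw1 = (1·5 + 5·0 + 6·3; 7·5 + 0·0 + 2·3; 4·5 + 3·0 + 1·3) = (23, 41, 23)
w3 = Bw2 = (366, 207, 238)
Bw3 = (2829, 3038, 2323)
w3·Bw3 = 2217154; w3·w3 = 233449; μ ≈ 2217154/233449 = 9.4974

μ ≈ 9.4974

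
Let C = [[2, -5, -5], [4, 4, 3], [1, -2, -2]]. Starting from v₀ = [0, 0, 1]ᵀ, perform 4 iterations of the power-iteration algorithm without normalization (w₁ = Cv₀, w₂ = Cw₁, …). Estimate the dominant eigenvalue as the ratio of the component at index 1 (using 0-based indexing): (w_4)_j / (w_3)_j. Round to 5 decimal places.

λ ≈ 1.21898

w1 = Cv₀ = (-5, 3, -2)
w2 = Cw1 = (-15, -14, -7)
w3 = Cw2 = (75, -137, 27)
w4 = Cw3 = (700, -167, 295)
Ratio at component: -167 / -137 = 1.21898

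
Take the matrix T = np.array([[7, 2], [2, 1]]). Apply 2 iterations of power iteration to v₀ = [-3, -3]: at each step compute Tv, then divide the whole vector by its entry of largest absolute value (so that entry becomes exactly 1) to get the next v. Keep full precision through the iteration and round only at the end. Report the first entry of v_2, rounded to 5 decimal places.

Tv0 = (-27.000000, -9.000000); divide by -27.000000 → v1 = (1.000000, 0.333333)
Tv1 = (7.666667, 2.333333); divide by 7.666667 → v2 = (1.000000, 0.304348)
Requested entry of v2: -207/-207 = 1.00000

1.00000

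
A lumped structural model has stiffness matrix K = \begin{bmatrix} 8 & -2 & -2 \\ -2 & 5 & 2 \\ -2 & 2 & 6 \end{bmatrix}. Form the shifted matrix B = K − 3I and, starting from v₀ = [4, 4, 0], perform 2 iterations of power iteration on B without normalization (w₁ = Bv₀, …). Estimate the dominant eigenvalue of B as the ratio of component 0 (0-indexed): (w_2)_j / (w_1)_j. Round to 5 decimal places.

μ ≈ 5.00000

B = K − 3I has rows (5, -2, -2); (-2, 2, 2); (-2, 2, 3)
w1 = Bv₀ = (12, 0, 0)
w2 = Bw1 = (60, -24, -24)
Ratio: 60/12 = 5.00000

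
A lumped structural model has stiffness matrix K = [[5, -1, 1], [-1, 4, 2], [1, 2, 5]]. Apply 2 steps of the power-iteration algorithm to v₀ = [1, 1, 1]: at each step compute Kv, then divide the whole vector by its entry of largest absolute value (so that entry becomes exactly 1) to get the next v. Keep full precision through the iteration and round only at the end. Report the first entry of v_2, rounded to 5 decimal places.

Kv0 = (5.000000, 5.000000, 8.000000); divide by 8.000000 → v1 = (0.625000, 0.625000, 1.000000)
Kv1 = (3.500000, 3.875000, 6.875000); divide by 6.875000 → v2 = (0.509091, 0.563636, 1.000000)
Requested entry of v2: 28/55 = 0.50909

0.50909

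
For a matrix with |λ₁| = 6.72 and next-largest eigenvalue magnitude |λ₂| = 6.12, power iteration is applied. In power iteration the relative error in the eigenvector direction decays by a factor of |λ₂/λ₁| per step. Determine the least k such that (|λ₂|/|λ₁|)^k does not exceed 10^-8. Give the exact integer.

|λ₂/λ₁| = 6.12/6.72 = 0.91071
Need k ≥ ln(10^-8) / ln(0.91071) = -18.4207 / -0.0935 ≈ 196.958
Smallest integer k satisfying the bound: 197

197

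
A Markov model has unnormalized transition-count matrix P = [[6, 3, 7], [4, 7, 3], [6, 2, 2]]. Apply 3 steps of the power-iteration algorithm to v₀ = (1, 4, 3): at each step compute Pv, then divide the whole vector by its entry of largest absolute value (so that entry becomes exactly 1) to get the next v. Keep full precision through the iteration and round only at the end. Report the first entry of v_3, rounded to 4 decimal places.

Pv0 = (39.00000, 41.00000, 20.00000); divide by 41.00000 → v1 = (0.95122, 1.00000, 0.48780)
Pv1 = (12.12195, 12.26829, 8.68293); divide by 12.26829 → v2 = (0.98807, 1.00000, 0.70775)
Pv2 = (13.88270, 13.07555, 9.34394); divide by 13.88270 → v3 = (1.00000, 0.94186, 0.67306)
Requested entry of v3: 6983/6983 = 1.0000

1.0000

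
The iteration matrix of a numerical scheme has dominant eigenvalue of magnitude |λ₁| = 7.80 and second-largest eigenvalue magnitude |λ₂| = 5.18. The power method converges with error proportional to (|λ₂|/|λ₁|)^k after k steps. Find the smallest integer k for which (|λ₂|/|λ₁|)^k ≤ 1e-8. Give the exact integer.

46

|λ₂/λ₁| = 5.18/7.80 = 0.66410
Need k ≥ ln(1e-8) / ln(0.66410) = -18.4207 / -0.4093 ≈ 45.003
Smallest integer k satisfying the bound: 46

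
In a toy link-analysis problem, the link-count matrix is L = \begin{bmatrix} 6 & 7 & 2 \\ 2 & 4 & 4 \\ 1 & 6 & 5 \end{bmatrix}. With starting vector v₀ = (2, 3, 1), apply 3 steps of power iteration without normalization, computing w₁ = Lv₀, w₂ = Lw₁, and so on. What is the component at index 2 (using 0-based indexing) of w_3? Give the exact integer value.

3300

w1 = Lv₀ = (35, 20, 25)
w2 = Lw1 = (400, 250, 280)
w3 = Lw2 = (4710, 2920, 3300)
The requested component of w3 is 3300.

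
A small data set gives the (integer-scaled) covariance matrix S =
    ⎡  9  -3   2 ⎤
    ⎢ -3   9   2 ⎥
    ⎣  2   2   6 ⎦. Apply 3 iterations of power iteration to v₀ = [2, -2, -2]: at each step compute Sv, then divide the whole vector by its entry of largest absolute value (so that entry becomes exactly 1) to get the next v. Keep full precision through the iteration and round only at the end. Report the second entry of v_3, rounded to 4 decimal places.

1.0000

Sv0 = (20.00000, -28.00000, -12.00000); divide by -28.00000 → v1 = (-0.71429, 1.00000, 0.42857)
Sv1 = (-8.57143, 12.00000, 3.14286); divide by 12.00000 → v2 = (-0.71429, 1.00000, 0.26190)
Sv2 = (-8.90476, 11.66667, 2.14286); divide by 11.66667 → v3 = (-0.76327, 1.00000, 0.18367)
Requested entry of v3: -3920/-3920 = 1.0000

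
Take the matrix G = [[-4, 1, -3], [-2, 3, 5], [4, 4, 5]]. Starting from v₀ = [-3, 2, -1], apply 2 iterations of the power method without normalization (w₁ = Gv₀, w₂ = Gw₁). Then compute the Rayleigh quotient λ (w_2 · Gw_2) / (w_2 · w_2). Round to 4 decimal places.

w1 = Gv₀ = (17, 7, -9)
w2 = Gw1 = (-34, -58, 51)
Gw2 = (-75, 149, -113)
w2·Gw2 = (-34)·(-75) + (-58)·149 + 51·(-113) = -11855; w2·w2 = (-34)·(-34) + (-58)·(-58) + 51·51 = 7121
λ ≈ -11855/7121 = -1.6648

-1.6648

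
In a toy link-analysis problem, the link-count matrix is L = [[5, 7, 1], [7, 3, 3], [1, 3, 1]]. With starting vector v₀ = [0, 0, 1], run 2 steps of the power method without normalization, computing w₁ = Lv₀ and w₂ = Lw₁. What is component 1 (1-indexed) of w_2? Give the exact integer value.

w1 = Lv₀ = (5·0 + 7·0 + 1·1; 7·0 + 3·0 + 3·1; 1·0 + 3·0 + 1·1) = (1, 3, 1)
w2 = Lw1 = (5·1 + 7·3 + 1·1; 7·1 + 3·3 + 3·1; 1·1 + 3·3 + 1·1) = (27, 19, 11)
The requested component of w2 is 27.

27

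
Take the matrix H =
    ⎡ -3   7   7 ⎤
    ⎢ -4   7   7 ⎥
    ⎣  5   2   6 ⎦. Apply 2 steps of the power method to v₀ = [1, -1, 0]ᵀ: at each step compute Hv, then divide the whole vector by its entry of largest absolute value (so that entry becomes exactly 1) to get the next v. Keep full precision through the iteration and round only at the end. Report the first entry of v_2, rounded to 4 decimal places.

0.4815

Hv0 = (-10.00000, -11.00000, 3.00000); divide by -11.00000 → v1 = (0.90909, 1.00000, -0.27273)
Hv1 = (2.36364, 1.45455, 4.90909); divide by 4.90909 → v2 = (0.48148, 0.29630, 1.00000)
Requested entry of v2: -26/-54 = 0.4815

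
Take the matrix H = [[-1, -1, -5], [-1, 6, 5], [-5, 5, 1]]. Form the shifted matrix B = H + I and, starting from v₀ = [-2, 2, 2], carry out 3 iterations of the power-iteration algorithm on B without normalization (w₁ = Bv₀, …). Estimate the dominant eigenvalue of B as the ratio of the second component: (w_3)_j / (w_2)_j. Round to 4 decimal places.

μ ≈ 11.2548

B = H + I has rows (0, -1, -5); (-1, 7, 5); (-5, 5, 2)
w1 = Bv₀ = (-12, 26, 24)
w2 = Bw1 = (-146, 314, 238)
w3 = Bw2 = (-1504, 3534, 2776)
Ratio: 3534/314 = 11.2548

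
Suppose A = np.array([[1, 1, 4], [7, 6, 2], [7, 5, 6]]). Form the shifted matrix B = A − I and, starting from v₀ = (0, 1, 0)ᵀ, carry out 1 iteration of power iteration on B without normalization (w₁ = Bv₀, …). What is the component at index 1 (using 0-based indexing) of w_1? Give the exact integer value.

5

B = A − I has rows (0, 1, 4); (7, 5, 2); (7, 5, 5)
w1 = Bv₀ = (0·0 + 1·1 + 4·0; 7·0 + 5·1 + 2·0; 7·0 + 5·1 + 5·0) = (1, 5, 5)
Requested component of w1: 5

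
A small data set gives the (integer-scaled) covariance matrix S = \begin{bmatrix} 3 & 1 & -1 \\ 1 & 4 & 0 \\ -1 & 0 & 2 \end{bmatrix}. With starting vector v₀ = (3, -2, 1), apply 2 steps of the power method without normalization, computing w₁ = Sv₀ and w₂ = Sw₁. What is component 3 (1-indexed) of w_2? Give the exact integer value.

w1 = Sv₀ = (3·3 + 1·(-2) + (-1)·1; 1·3 + 4·(-2) + 0·1; (-1)·3 + 0·(-2) + 2·1) = (6, -5, -1)
w2 = Sw1 = (3·6 + 1·(-5) + (-1)·(-1); 1·6 + 4·(-5) + 0·(-1); (-1)·6 + 0·(-5) + 2·(-1)) = (14, -14, -8)
The requested component of w2 is -8.

-8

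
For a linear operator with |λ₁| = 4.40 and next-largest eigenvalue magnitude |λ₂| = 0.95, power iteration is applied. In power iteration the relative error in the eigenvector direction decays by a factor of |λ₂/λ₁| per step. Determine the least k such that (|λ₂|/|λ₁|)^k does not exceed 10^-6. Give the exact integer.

10

|λ₂/λ₁| = 0.95/4.40 = 0.21591
Need k ≥ ln(10^-6) / ln(0.21591) = -13.8155 / -1.5329 ≈ 9.013
Smallest integer k satisfying the bound: 10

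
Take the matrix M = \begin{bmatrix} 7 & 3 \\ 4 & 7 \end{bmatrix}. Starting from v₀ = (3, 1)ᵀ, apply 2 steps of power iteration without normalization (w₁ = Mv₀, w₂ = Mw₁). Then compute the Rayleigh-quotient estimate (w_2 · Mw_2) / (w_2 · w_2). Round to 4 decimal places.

λ ≈ 10.4995

w1 = Mv₀ = (7·3 + 3·1; 4·3 + 7·1) = (24, 19)
w2 = Mw1 = (7·24 + 3·19; 4·24 + 7·19) = (225, 229)
Mw2 = (2262, 2503)
w2·Mw2 = 225·2262 + 229·2503 = 1082137; w2·w2 = 225·225 + 229·229 = 103066
λ ≈ 1082137/103066 = 10.4995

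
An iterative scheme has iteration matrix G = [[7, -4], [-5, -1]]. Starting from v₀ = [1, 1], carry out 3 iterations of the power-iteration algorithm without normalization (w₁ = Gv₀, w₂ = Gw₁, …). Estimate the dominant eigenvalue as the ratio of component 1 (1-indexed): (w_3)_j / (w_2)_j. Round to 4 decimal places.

w1 = Gv₀ = (7·1 + (-4)·1; (-5)·1 + (-1)·1) = (3, -6)
w2 = Gw1 = (7·3 + (-4)·(-6); (-5)·3 + (-1)·(-6)) = (45, -9)
w3 = Gw2 = (351, -216)
Ratio at component: 351 / 45 = 7.8000

7.8000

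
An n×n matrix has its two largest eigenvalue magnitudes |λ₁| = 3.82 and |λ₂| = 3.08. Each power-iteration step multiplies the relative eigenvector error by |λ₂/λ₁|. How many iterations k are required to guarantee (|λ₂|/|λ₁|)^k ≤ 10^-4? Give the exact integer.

43

|λ₂/λ₁| = 3.08/3.82 = 0.80628
Need k ≥ ln(10^-4) / ln(0.80628) = -9.2103 / -0.2153 ≈ 42.775
Smallest integer k satisfying the bound: 43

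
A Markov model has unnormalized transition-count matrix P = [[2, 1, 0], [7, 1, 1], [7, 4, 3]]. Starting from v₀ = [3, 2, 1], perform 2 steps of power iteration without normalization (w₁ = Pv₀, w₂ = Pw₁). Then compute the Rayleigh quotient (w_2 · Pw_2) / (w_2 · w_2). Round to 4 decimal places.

5.8748

w1 = Pv₀ = (2·3 + 1·2 + 0·1; 7·3 + 1·2 + 1·1; 7·3 + 4·2 + 3·1) = (8, 24, 32)
w2 = Pw1 = (2·8 + 1·24 + 0·32; 7·8 + 1·24 + 1·32; 7·8 + 4·24 + 3·32) = (40, 112, 248)
Pw2 = (192, 640, 1472)
w2·Pw2 = 40·192 + 112·640 + 248·1472 = 444416; w2·w2 = 40·40 + 112·112 + 248·248 = 75648
λ ≈ 444416/75648 = 5.8748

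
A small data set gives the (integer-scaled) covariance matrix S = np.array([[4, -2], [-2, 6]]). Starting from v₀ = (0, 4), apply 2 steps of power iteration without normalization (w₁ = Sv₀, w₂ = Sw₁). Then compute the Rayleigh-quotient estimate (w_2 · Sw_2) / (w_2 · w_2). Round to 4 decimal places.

w1 = Sv₀ = (4·0 + (-2)·4; (-2)·0 + 6·4) = (-8, 24)
w2 = Sw1 = (4·(-8) + (-2)·24; (-2)·(-8) + 6·24) = (-80, 160)
Sw2 = (-640, 1120)
w2·Sw2 = (-80)·(-640) + 160·1120 = 230400; w2·w2 = (-80)·(-80) + 160·160 = 32000
λ ≈ 230400/32000 = 7.2000

7.2000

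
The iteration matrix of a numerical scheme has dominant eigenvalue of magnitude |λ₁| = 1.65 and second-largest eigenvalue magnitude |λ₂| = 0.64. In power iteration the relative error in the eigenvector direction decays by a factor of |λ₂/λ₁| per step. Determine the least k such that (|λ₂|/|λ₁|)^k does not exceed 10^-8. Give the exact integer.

|λ₂/λ₁| = 0.64/1.65 = 0.38788
Need k ≥ ln(10^-8) / ln(0.38788) = -18.4207 / -0.9471 ≈ 19.450
Smallest integer k satisfying the bound: 20

20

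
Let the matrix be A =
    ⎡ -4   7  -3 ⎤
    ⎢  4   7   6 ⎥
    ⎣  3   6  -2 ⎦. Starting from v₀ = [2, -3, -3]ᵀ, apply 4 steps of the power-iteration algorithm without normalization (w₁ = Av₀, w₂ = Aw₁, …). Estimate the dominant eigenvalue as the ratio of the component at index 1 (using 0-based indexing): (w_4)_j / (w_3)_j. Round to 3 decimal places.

10.784

w1 = Av₀ = (-20, -31, -6)
w2 = Aw1 = (-119, -333, -234)
w3 = Aw2 = (-1153, -4211, -1887)
w4 = Aw3 = (-19204, -45411, -24951)
Ratio at component: -45411 / -4211 = 10.784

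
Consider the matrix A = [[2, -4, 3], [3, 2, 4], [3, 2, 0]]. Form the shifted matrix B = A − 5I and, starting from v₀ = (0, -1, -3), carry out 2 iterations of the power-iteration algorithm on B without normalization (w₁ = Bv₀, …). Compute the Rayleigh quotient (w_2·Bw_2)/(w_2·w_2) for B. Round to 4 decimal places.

B = A − 5I has rows (-3, -4, 3); (3, -3, 4); (3, 2, -5)
w1 = Bv₀ = (-5, -9, 13)
w2 = Bw1 = (90, 64, -98)
Bw2 = (-820, -314, 888)
w2·Bw2 = -180920; w2·w2 = 21800; μ ≈ -180920/21800 = -8.2991

μ ≈ -8.2991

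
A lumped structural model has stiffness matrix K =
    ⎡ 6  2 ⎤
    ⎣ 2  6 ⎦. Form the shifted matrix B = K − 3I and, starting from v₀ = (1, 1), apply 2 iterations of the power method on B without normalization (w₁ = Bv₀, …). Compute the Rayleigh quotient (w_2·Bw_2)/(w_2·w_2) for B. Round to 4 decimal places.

B = K − 3I has rows (3, 2); (2, 3)
w1 = Bv₀ = (5, 5)
w2 = Bw1 = (25, 25)
Bw2 = (125, 125)
w2·Bw2 = 6250; w2·w2 = 1250; μ ≈ 6250/1250 = 5.0000

5.0000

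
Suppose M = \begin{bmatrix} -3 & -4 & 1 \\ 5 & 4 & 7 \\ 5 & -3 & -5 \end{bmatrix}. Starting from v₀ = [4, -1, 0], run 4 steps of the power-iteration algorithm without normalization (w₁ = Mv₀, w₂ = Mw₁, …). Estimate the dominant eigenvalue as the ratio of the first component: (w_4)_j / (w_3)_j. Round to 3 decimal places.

-6.855

w1 = Mv₀ = (-8, 16, 23)
w2 = Mw1 = (-17, 185, -203)
w3 = Mw2 = (-892, -766, 375)
w4 = Mw3 = (6115, -4899, -4037)
Ratio at component: 6115 / -892 = -6.855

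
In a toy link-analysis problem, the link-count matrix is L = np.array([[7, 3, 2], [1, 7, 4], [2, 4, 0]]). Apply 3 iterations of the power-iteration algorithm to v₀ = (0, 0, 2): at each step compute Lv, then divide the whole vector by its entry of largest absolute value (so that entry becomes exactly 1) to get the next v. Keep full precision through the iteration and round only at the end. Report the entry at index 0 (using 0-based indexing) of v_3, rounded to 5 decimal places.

Lv0 = (4.000000, 8.000000, 0.000000); divide by 8.000000 → v1 = (0.500000, 1.000000, 0.000000)
Lv1 = (6.500000, 7.500000, 5.000000); divide by 7.500000 → v2 = (0.866667, 1.000000, 0.666667)
Lv2 = (10.400000, 10.533333, 5.733333); divide by 10.533333 → v3 = (0.987342, 1.000000, 0.544304)
Requested entry of v3: 624/632 = 0.98734

0.98734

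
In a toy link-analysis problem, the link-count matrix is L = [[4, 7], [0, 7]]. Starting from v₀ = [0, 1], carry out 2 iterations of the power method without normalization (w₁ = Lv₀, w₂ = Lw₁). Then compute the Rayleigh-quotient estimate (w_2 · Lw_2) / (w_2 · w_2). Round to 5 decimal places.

w1 = Lv₀ = (4·0 + 7·1; 0·0 + 7·1) = (7, 7)
w2 = Lw1 = (4·7 + 7·7; 0·7 + 7·7) = (77, 49)
Lw2 = (651, 343)
w2·Lw2 = 77·651 + 49·343 = 66934; w2·w2 = 77·77 + 49·49 = 8330
λ ≈ 66934/8330 = 8.03529

λ ≈ 8.03529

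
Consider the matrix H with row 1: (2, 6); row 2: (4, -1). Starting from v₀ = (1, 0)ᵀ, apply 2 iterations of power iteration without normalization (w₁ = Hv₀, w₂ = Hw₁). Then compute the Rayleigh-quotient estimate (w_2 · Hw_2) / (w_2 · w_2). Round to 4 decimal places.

w1 = Hv₀ = (2·1 + 6·0; 4·1 + (-1)·0) = (2, 4)
w2 = Hw1 = (2·2 + 6·4; 4·2 + (-1)·4) = (28, 4)
Hw2 = (80, 108)
w2·Hw2 = 28·80 + 4·108 = 2672; w2·w2 = 28·28 + 4·4 = 800
λ ≈ 2672/800 = 3.3400

3.3400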